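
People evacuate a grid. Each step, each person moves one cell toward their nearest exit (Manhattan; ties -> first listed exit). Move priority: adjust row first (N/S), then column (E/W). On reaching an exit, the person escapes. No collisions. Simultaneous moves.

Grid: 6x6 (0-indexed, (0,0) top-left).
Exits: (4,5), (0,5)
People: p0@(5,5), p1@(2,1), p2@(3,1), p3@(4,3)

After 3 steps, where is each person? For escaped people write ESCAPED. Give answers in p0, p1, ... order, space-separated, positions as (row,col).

Step 1: p0:(5,5)->(4,5)->EXIT | p1:(2,1)->(3,1) | p2:(3,1)->(4,1) | p3:(4,3)->(4,4)
Step 2: p0:escaped | p1:(3,1)->(4,1) | p2:(4,1)->(4,2) | p3:(4,4)->(4,5)->EXIT
Step 3: p0:escaped | p1:(4,1)->(4,2) | p2:(4,2)->(4,3) | p3:escaped

ESCAPED (4,2) (4,3) ESCAPED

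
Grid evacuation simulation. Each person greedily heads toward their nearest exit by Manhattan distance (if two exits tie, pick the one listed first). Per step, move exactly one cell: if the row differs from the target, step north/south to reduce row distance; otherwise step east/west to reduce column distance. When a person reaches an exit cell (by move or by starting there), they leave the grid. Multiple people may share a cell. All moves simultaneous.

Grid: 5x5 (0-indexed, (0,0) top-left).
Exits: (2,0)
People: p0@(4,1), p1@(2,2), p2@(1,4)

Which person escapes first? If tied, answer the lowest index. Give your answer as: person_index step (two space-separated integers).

Answer: 1 2

Derivation:
Step 1: p0:(4,1)->(3,1) | p1:(2,2)->(2,1) | p2:(1,4)->(2,4)
Step 2: p0:(3,1)->(2,1) | p1:(2,1)->(2,0)->EXIT | p2:(2,4)->(2,3)
Step 3: p0:(2,1)->(2,0)->EXIT | p1:escaped | p2:(2,3)->(2,2)
Step 4: p0:escaped | p1:escaped | p2:(2,2)->(2,1)
Step 5: p0:escaped | p1:escaped | p2:(2,1)->(2,0)->EXIT
Exit steps: [3, 2, 5]
First to escape: p1 at step 2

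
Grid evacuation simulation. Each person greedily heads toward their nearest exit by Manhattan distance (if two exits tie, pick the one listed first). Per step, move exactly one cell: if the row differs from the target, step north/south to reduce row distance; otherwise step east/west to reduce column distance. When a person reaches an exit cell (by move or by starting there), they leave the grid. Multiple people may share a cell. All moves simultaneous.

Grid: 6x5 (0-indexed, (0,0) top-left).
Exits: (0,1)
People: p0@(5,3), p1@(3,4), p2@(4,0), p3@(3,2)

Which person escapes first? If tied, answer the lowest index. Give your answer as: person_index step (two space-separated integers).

Answer: 3 4

Derivation:
Step 1: p0:(5,3)->(4,3) | p1:(3,4)->(2,4) | p2:(4,0)->(3,0) | p3:(3,2)->(2,2)
Step 2: p0:(4,3)->(3,3) | p1:(2,4)->(1,4) | p2:(3,0)->(2,0) | p3:(2,2)->(1,2)
Step 3: p0:(3,3)->(2,3) | p1:(1,4)->(0,4) | p2:(2,0)->(1,0) | p3:(1,2)->(0,2)
Step 4: p0:(2,3)->(1,3) | p1:(0,4)->(0,3) | p2:(1,0)->(0,0) | p3:(0,2)->(0,1)->EXIT
Step 5: p0:(1,3)->(0,3) | p1:(0,3)->(0,2) | p2:(0,0)->(0,1)->EXIT | p3:escaped
Step 6: p0:(0,3)->(0,2) | p1:(0,2)->(0,1)->EXIT | p2:escaped | p3:escaped
Step 7: p0:(0,2)->(0,1)->EXIT | p1:escaped | p2:escaped | p3:escaped
Exit steps: [7, 6, 5, 4]
First to escape: p3 at step 4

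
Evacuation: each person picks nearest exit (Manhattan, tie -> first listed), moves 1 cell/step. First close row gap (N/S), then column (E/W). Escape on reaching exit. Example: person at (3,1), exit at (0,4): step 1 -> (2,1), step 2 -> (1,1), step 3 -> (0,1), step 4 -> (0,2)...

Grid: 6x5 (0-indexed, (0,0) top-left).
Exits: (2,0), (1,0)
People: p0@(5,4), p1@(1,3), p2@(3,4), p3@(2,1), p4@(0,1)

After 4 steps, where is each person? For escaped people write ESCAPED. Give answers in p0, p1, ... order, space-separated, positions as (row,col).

Step 1: p0:(5,4)->(4,4) | p1:(1,3)->(1,2) | p2:(3,4)->(2,4) | p3:(2,1)->(2,0)->EXIT | p4:(0,1)->(1,1)
Step 2: p0:(4,4)->(3,4) | p1:(1,2)->(1,1) | p2:(2,4)->(2,3) | p3:escaped | p4:(1,1)->(1,0)->EXIT
Step 3: p0:(3,4)->(2,4) | p1:(1,1)->(1,0)->EXIT | p2:(2,3)->(2,2) | p3:escaped | p4:escaped
Step 4: p0:(2,4)->(2,3) | p1:escaped | p2:(2,2)->(2,1) | p3:escaped | p4:escaped

(2,3) ESCAPED (2,1) ESCAPED ESCAPED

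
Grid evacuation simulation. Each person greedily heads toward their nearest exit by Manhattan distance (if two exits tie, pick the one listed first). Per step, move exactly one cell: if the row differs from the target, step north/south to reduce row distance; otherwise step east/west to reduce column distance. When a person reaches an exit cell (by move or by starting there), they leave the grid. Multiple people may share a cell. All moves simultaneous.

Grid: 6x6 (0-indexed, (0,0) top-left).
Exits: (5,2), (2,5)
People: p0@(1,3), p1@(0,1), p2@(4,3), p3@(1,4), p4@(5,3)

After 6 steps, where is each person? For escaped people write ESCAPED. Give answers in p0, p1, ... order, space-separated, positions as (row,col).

Step 1: p0:(1,3)->(2,3) | p1:(0,1)->(1,1) | p2:(4,3)->(5,3) | p3:(1,4)->(2,4) | p4:(5,3)->(5,2)->EXIT
Step 2: p0:(2,3)->(2,4) | p1:(1,1)->(2,1) | p2:(5,3)->(5,2)->EXIT | p3:(2,4)->(2,5)->EXIT | p4:escaped
Step 3: p0:(2,4)->(2,5)->EXIT | p1:(2,1)->(3,1) | p2:escaped | p3:escaped | p4:escaped
Step 4: p0:escaped | p1:(3,1)->(4,1) | p2:escaped | p3:escaped | p4:escaped
Step 5: p0:escaped | p1:(4,1)->(5,1) | p2:escaped | p3:escaped | p4:escaped
Step 6: p0:escaped | p1:(5,1)->(5,2)->EXIT | p2:escaped | p3:escaped | p4:escaped

ESCAPED ESCAPED ESCAPED ESCAPED ESCAPED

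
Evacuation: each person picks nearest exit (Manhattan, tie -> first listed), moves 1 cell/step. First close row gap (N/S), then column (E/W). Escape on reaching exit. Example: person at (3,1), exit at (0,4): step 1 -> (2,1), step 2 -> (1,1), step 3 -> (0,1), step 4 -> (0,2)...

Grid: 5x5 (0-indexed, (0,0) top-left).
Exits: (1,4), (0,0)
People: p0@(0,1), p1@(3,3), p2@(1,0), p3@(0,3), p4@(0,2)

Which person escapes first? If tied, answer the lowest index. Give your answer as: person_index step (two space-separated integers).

Step 1: p0:(0,1)->(0,0)->EXIT | p1:(3,3)->(2,3) | p2:(1,0)->(0,0)->EXIT | p3:(0,3)->(1,3) | p4:(0,2)->(0,1)
Step 2: p0:escaped | p1:(2,3)->(1,3) | p2:escaped | p3:(1,3)->(1,4)->EXIT | p4:(0,1)->(0,0)->EXIT
Step 3: p0:escaped | p1:(1,3)->(1,4)->EXIT | p2:escaped | p3:escaped | p4:escaped
Exit steps: [1, 3, 1, 2, 2]
First to escape: p0 at step 1

Answer: 0 1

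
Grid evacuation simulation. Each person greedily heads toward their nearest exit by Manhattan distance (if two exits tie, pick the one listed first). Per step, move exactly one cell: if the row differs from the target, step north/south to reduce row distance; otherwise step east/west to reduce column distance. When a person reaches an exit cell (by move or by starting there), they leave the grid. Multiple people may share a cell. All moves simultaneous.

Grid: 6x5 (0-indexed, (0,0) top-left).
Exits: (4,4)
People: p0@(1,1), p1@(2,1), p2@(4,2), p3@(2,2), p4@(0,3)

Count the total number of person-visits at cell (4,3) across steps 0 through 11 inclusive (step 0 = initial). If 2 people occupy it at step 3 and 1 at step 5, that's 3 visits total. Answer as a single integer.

Step 0: p0@(1,1) p1@(2,1) p2@(4,2) p3@(2,2) p4@(0,3) -> at (4,3): 0 [-], cum=0
Step 1: p0@(2,1) p1@(3,1) p2@(4,3) p3@(3,2) p4@(1,3) -> at (4,3): 1 [p2], cum=1
Step 2: p0@(3,1) p1@(4,1) p2@ESC p3@(4,2) p4@(2,3) -> at (4,3): 0 [-], cum=1
Step 3: p0@(4,1) p1@(4,2) p2@ESC p3@(4,3) p4@(3,3) -> at (4,3): 1 [p3], cum=2
Step 4: p0@(4,2) p1@(4,3) p2@ESC p3@ESC p4@(4,3) -> at (4,3): 2 [p1,p4], cum=4
Step 5: p0@(4,3) p1@ESC p2@ESC p3@ESC p4@ESC -> at (4,3): 1 [p0], cum=5
Step 6: p0@ESC p1@ESC p2@ESC p3@ESC p4@ESC -> at (4,3): 0 [-], cum=5
Total visits = 5

Answer: 5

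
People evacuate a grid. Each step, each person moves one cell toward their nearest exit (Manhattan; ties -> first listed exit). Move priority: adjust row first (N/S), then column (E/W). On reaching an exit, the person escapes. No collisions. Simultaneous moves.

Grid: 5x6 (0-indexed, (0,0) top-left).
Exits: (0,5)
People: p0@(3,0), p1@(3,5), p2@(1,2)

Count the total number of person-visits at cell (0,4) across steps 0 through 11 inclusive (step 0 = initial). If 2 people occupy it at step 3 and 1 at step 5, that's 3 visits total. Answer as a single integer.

Step 0: p0@(3,0) p1@(3,5) p2@(1,2) -> at (0,4): 0 [-], cum=0
Step 1: p0@(2,0) p1@(2,5) p2@(0,2) -> at (0,4): 0 [-], cum=0
Step 2: p0@(1,0) p1@(1,5) p2@(0,3) -> at (0,4): 0 [-], cum=0
Step 3: p0@(0,0) p1@ESC p2@(0,4) -> at (0,4): 1 [p2], cum=1
Step 4: p0@(0,1) p1@ESC p2@ESC -> at (0,4): 0 [-], cum=1
Step 5: p0@(0,2) p1@ESC p2@ESC -> at (0,4): 0 [-], cum=1
Step 6: p0@(0,3) p1@ESC p2@ESC -> at (0,4): 0 [-], cum=1
Step 7: p0@(0,4) p1@ESC p2@ESC -> at (0,4): 1 [p0], cum=2
Step 8: p0@ESC p1@ESC p2@ESC -> at (0,4): 0 [-], cum=2
Total visits = 2

Answer: 2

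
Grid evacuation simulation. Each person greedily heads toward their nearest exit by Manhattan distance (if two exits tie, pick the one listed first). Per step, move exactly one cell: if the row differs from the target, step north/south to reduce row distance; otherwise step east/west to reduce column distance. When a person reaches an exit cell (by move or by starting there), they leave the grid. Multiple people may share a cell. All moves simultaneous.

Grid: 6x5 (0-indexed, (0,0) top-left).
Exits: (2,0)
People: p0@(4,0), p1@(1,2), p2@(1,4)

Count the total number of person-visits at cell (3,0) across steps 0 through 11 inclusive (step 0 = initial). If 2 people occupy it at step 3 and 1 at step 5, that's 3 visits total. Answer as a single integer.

Answer: 1

Derivation:
Step 0: p0@(4,0) p1@(1,2) p2@(1,4) -> at (3,0): 0 [-], cum=0
Step 1: p0@(3,0) p1@(2,2) p2@(2,4) -> at (3,0): 1 [p0], cum=1
Step 2: p0@ESC p1@(2,1) p2@(2,3) -> at (3,0): 0 [-], cum=1
Step 3: p0@ESC p1@ESC p2@(2,2) -> at (3,0): 0 [-], cum=1
Step 4: p0@ESC p1@ESC p2@(2,1) -> at (3,0): 0 [-], cum=1
Step 5: p0@ESC p1@ESC p2@ESC -> at (3,0): 0 [-], cum=1
Total visits = 1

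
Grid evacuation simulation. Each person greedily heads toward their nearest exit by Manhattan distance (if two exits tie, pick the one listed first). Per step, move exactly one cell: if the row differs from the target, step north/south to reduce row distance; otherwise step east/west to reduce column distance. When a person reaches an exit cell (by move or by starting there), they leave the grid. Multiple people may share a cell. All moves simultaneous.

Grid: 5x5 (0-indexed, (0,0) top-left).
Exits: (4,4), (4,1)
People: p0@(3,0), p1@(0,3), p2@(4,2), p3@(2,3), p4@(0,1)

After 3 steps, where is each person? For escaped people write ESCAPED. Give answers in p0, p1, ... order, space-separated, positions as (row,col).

Step 1: p0:(3,0)->(4,0) | p1:(0,3)->(1,3) | p2:(4,2)->(4,1)->EXIT | p3:(2,3)->(3,3) | p4:(0,1)->(1,1)
Step 2: p0:(4,0)->(4,1)->EXIT | p1:(1,3)->(2,3) | p2:escaped | p3:(3,3)->(4,3) | p4:(1,1)->(2,1)
Step 3: p0:escaped | p1:(2,3)->(3,3) | p2:escaped | p3:(4,3)->(4,4)->EXIT | p4:(2,1)->(3,1)

ESCAPED (3,3) ESCAPED ESCAPED (3,1)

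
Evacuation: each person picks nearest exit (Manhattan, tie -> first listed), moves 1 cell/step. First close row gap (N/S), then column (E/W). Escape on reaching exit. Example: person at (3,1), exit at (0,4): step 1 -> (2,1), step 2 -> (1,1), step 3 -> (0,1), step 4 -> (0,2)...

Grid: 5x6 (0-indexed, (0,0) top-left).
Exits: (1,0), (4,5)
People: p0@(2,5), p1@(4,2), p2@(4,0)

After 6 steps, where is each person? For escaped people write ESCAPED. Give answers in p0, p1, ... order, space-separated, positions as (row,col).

Step 1: p0:(2,5)->(3,5) | p1:(4,2)->(4,3) | p2:(4,0)->(3,0)
Step 2: p0:(3,5)->(4,5)->EXIT | p1:(4,3)->(4,4) | p2:(3,0)->(2,0)
Step 3: p0:escaped | p1:(4,4)->(4,5)->EXIT | p2:(2,0)->(1,0)->EXIT

ESCAPED ESCAPED ESCAPED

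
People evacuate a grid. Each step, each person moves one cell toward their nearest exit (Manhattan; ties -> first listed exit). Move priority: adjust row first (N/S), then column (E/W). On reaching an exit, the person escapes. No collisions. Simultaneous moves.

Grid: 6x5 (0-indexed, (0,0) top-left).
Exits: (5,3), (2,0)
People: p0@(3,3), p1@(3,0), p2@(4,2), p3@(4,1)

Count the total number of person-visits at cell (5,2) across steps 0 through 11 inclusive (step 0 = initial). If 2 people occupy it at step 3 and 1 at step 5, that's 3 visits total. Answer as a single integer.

Step 0: p0@(3,3) p1@(3,0) p2@(4,2) p3@(4,1) -> at (5,2): 0 [-], cum=0
Step 1: p0@(4,3) p1@ESC p2@(5,2) p3@(5,1) -> at (5,2): 1 [p2], cum=1
Step 2: p0@ESC p1@ESC p2@ESC p3@(5,2) -> at (5,2): 1 [p3], cum=2
Step 3: p0@ESC p1@ESC p2@ESC p3@ESC -> at (5,2): 0 [-], cum=2
Total visits = 2

Answer: 2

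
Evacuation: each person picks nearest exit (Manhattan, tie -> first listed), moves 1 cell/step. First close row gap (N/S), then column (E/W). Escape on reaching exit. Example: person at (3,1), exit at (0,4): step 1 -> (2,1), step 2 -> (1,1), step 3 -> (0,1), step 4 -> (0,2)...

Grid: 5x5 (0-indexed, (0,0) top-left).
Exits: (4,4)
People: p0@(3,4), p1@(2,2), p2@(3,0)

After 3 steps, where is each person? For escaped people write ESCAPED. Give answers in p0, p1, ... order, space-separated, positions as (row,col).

Step 1: p0:(3,4)->(4,4)->EXIT | p1:(2,2)->(3,2) | p2:(3,0)->(4,0)
Step 2: p0:escaped | p1:(3,2)->(4,2) | p2:(4,0)->(4,1)
Step 3: p0:escaped | p1:(4,2)->(4,3) | p2:(4,1)->(4,2)

ESCAPED (4,3) (4,2)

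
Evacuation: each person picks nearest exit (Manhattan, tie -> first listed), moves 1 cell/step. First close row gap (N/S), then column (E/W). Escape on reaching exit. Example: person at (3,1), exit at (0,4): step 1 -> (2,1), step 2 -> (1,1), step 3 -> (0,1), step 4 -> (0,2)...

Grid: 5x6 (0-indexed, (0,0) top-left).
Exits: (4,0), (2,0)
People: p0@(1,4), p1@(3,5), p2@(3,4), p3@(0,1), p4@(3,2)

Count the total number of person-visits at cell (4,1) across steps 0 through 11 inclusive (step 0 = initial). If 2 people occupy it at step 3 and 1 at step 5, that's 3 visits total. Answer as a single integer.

Step 0: p0@(1,4) p1@(3,5) p2@(3,4) p3@(0,1) p4@(3,2) -> at (4,1): 0 [-], cum=0
Step 1: p0@(2,4) p1@(4,5) p2@(4,4) p3@(1,1) p4@(4,2) -> at (4,1): 0 [-], cum=0
Step 2: p0@(2,3) p1@(4,4) p2@(4,3) p3@(2,1) p4@(4,1) -> at (4,1): 1 [p4], cum=1
Step 3: p0@(2,2) p1@(4,3) p2@(4,2) p3@ESC p4@ESC -> at (4,1): 0 [-], cum=1
Step 4: p0@(2,1) p1@(4,2) p2@(4,1) p3@ESC p4@ESC -> at (4,1): 1 [p2], cum=2
Step 5: p0@ESC p1@(4,1) p2@ESC p3@ESC p4@ESC -> at (4,1): 1 [p1], cum=3
Step 6: p0@ESC p1@ESC p2@ESC p3@ESC p4@ESC -> at (4,1): 0 [-], cum=3
Total visits = 3

Answer: 3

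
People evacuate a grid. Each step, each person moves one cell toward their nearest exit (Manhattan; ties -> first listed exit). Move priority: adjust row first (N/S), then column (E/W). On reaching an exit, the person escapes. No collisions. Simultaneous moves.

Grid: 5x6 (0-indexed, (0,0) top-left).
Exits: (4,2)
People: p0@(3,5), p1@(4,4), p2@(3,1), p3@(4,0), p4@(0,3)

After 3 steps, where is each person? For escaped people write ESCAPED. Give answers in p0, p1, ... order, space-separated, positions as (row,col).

Step 1: p0:(3,5)->(4,5) | p1:(4,4)->(4,3) | p2:(3,1)->(4,1) | p3:(4,0)->(4,1) | p4:(0,3)->(1,3)
Step 2: p0:(4,5)->(4,4) | p1:(4,3)->(4,2)->EXIT | p2:(4,1)->(4,2)->EXIT | p3:(4,1)->(4,2)->EXIT | p4:(1,3)->(2,3)
Step 3: p0:(4,4)->(4,3) | p1:escaped | p2:escaped | p3:escaped | p4:(2,3)->(3,3)

(4,3) ESCAPED ESCAPED ESCAPED (3,3)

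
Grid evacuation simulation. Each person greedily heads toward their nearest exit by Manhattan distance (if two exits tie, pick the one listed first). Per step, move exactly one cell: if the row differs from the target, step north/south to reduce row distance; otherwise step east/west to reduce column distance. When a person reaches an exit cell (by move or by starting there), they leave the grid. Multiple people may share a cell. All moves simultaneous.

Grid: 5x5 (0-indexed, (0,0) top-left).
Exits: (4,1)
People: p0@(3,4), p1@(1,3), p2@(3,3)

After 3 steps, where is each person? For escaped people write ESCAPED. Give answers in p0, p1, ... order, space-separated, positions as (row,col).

Step 1: p0:(3,4)->(4,4) | p1:(1,3)->(2,3) | p2:(3,3)->(4,3)
Step 2: p0:(4,4)->(4,3) | p1:(2,3)->(3,3) | p2:(4,3)->(4,2)
Step 3: p0:(4,3)->(4,2) | p1:(3,3)->(4,3) | p2:(4,2)->(4,1)->EXIT

(4,2) (4,3) ESCAPED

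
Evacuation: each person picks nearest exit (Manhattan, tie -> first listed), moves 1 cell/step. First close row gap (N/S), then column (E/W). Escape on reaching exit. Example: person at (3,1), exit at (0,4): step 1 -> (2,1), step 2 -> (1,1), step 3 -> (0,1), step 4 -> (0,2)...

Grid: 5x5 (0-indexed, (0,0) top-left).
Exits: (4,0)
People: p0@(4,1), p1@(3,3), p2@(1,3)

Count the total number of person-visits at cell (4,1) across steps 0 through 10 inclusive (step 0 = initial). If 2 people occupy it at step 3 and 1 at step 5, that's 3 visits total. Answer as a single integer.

Answer: 3

Derivation:
Step 0: p0@(4,1) p1@(3,3) p2@(1,3) -> at (4,1): 1 [p0], cum=1
Step 1: p0@ESC p1@(4,3) p2@(2,3) -> at (4,1): 0 [-], cum=1
Step 2: p0@ESC p1@(4,2) p2@(3,3) -> at (4,1): 0 [-], cum=1
Step 3: p0@ESC p1@(4,1) p2@(4,3) -> at (4,1): 1 [p1], cum=2
Step 4: p0@ESC p1@ESC p2@(4,2) -> at (4,1): 0 [-], cum=2
Step 5: p0@ESC p1@ESC p2@(4,1) -> at (4,1): 1 [p2], cum=3
Step 6: p0@ESC p1@ESC p2@ESC -> at (4,1): 0 [-], cum=3
Total visits = 3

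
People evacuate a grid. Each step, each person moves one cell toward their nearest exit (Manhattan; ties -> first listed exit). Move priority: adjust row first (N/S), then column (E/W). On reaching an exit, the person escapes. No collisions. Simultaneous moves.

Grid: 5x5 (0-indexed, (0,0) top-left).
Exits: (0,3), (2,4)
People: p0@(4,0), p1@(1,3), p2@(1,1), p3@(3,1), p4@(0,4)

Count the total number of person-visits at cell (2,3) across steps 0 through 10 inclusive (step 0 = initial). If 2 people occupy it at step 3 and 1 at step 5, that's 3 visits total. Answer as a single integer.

Step 0: p0@(4,0) p1@(1,3) p2@(1,1) p3@(3,1) p4@(0,4) -> at (2,3): 0 [-], cum=0
Step 1: p0@(3,0) p1@ESC p2@(0,1) p3@(2,1) p4@ESC -> at (2,3): 0 [-], cum=0
Step 2: p0@(2,0) p1@ESC p2@(0,2) p3@(2,2) p4@ESC -> at (2,3): 0 [-], cum=0
Step 3: p0@(2,1) p1@ESC p2@ESC p3@(2,3) p4@ESC -> at (2,3): 1 [p3], cum=1
Step 4: p0@(2,2) p1@ESC p2@ESC p3@ESC p4@ESC -> at (2,3): 0 [-], cum=1
Step 5: p0@(2,3) p1@ESC p2@ESC p3@ESC p4@ESC -> at (2,3): 1 [p0], cum=2
Step 6: p0@ESC p1@ESC p2@ESC p3@ESC p4@ESC -> at (2,3): 0 [-], cum=2
Total visits = 2

Answer: 2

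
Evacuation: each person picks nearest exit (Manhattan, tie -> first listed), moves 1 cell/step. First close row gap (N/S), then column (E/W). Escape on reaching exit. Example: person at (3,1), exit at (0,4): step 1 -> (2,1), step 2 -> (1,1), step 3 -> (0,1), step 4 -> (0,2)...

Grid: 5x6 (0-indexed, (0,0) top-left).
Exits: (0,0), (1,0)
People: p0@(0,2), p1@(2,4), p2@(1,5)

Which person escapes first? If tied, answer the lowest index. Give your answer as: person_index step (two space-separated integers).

Step 1: p0:(0,2)->(0,1) | p1:(2,4)->(1,4) | p2:(1,5)->(1,4)
Step 2: p0:(0,1)->(0,0)->EXIT | p1:(1,4)->(1,3) | p2:(1,4)->(1,3)
Step 3: p0:escaped | p1:(1,3)->(1,2) | p2:(1,3)->(1,2)
Step 4: p0:escaped | p1:(1,2)->(1,1) | p2:(1,2)->(1,1)
Step 5: p0:escaped | p1:(1,1)->(1,0)->EXIT | p2:(1,1)->(1,0)->EXIT
Exit steps: [2, 5, 5]
First to escape: p0 at step 2

Answer: 0 2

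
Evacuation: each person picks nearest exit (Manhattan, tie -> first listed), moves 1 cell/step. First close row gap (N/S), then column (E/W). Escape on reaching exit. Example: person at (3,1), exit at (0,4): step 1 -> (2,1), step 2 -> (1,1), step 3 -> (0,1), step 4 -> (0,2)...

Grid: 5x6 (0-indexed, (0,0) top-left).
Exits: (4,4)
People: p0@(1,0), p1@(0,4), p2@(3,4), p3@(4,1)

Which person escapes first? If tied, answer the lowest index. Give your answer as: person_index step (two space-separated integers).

Answer: 2 1

Derivation:
Step 1: p0:(1,0)->(2,0) | p1:(0,4)->(1,4) | p2:(3,4)->(4,4)->EXIT | p3:(4,1)->(4,2)
Step 2: p0:(2,0)->(3,0) | p1:(1,4)->(2,4) | p2:escaped | p3:(4,2)->(4,3)
Step 3: p0:(3,0)->(4,0) | p1:(2,4)->(3,4) | p2:escaped | p3:(4,3)->(4,4)->EXIT
Step 4: p0:(4,0)->(4,1) | p1:(3,4)->(4,4)->EXIT | p2:escaped | p3:escaped
Step 5: p0:(4,1)->(4,2) | p1:escaped | p2:escaped | p3:escaped
Step 6: p0:(4,2)->(4,3) | p1:escaped | p2:escaped | p3:escaped
Step 7: p0:(4,3)->(4,4)->EXIT | p1:escaped | p2:escaped | p3:escaped
Exit steps: [7, 4, 1, 3]
First to escape: p2 at step 1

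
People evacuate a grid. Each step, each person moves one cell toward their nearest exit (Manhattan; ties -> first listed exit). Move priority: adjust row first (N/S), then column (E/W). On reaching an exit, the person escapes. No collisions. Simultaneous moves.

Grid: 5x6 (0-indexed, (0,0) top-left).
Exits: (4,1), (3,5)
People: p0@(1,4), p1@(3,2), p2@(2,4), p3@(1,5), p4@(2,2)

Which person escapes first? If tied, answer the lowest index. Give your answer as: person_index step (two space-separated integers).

Answer: 1 2

Derivation:
Step 1: p0:(1,4)->(2,4) | p1:(3,2)->(4,2) | p2:(2,4)->(3,4) | p3:(1,5)->(2,5) | p4:(2,2)->(3,2)
Step 2: p0:(2,4)->(3,4) | p1:(4,2)->(4,1)->EXIT | p2:(3,4)->(3,5)->EXIT | p3:(2,5)->(3,5)->EXIT | p4:(3,2)->(4,2)
Step 3: p0:(3,4)->(3,5)->EXIT | p1:escaped | p2:escaped | p3:escaped | p4:(4,2)->(4,1)->EXIT
Exit steps: [3, 2, 2, 2, 3]
First to escape: p1 at step 2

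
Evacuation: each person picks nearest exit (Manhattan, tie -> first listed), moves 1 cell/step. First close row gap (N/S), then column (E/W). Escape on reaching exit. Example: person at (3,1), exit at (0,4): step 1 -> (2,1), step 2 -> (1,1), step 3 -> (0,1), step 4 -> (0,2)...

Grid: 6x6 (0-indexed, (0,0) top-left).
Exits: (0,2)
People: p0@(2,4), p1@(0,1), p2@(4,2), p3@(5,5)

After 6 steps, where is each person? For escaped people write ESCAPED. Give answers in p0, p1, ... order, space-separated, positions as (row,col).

Step 1: p0:(2,4)->(1,4) | p1:(0,1)->(0,2)->EXIT | p2:(4,2)->(3,2) | p3:(5,5)->(4,5)
Step 2: p0:(1,4)->(0,4) | p1:escaped | p2:(3,2)->(2,2) | p3:(4,5)->(3,5)
Step 3: p0:(0,4)->(0,3) | p1:escaped | p2:(2,2)->(1,2) | p3:(3,5)->(2,5)
Step 4: p0:(0,3)->(0,2)->EXIT | p1:escaped | p2:(1,2)->(0,2)->EXIT | p3:(2,5)->(1,5)
Step 5: p0:escaped | p1:escaped | p2:escaped | p3:(1,5)->(0,5)
Step 6: p0:escaped | p1:escaped | p2:escaped | p3:(0,5)->(0,4)

ESCAPED ESCAPED ESCAPED (0,4)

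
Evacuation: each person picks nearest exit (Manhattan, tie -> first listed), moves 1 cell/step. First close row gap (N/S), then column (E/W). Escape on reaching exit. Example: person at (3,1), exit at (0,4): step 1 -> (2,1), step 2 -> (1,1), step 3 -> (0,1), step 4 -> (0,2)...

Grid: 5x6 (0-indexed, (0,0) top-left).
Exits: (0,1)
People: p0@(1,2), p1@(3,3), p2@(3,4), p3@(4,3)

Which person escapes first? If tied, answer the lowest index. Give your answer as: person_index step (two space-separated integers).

Step 1: p0:(1,2)->(0,2) | p1:(3,3)->(2,3) | p2:(3,4)->(2,4) | p3:(4,3)->(3,3)
Step 2: p0:(0,2)->(0,1)->EXIT | p1:(2,3)->(1,3) | p2:(2,4)->(1,4) | p3:(3,3)->(2,3)
Step 3: p0:escaped | p1:(1,3)->(0,3) | p2:(1,4)->(0,4) | p3:(2,3)->(1,3)
Step 4: p0:escaped | p1:(0,3)->(0,2) | p2:(0,4)->(0,3) | p3:(1,3)->(0,3)
Step 5: p0:escaped | p1:(0,2)->(0,1)->EXIT | p2:(0,3)->(0,2) | p3:(0,3)->(0,2)
Step 6: p0:escaped | p1:escaped | p2:(0,2)->(0,1)->EXIT | p3:(0,2)->(0,1)->EXIT
Exit steps: [2, 5, 6, 6]
First to escape: p0 at step 2

Answer: 0 2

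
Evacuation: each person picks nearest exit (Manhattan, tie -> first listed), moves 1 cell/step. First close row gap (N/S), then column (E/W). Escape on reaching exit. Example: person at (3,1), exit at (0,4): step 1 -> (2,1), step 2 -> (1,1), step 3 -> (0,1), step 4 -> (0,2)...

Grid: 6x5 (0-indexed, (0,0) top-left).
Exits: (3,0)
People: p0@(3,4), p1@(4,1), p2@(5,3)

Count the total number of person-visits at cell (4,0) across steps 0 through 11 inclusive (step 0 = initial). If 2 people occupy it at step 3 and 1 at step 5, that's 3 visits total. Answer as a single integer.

Answer: 0

Derivation:
Step 0: p0@(3,4) p1@(4,1) p2@(5,3) -> at (4,0): 0 [-], cum=0
Step 1: p0@(3,3) p1@(3,1) p2@(4,3) -> at (4,0): 0 [-], cum=0
Step 2: p0@(3,2) p1@ESC p2@(3,3) -> at (4,0): 0 [-], cum=0
Step 3: p0@(3,1) p1@ESC p2@(3,2) -> at (4,0): 0 [-], cum=0
Step 4: p0@ESC p1@ESC p2@(3,1) -> at (4,0): 0 [-], cum=0
Step 5: p0@ESC p1@ESC p2@ESC -> at (4,0): 0 [-], cum=0
Total visits = 0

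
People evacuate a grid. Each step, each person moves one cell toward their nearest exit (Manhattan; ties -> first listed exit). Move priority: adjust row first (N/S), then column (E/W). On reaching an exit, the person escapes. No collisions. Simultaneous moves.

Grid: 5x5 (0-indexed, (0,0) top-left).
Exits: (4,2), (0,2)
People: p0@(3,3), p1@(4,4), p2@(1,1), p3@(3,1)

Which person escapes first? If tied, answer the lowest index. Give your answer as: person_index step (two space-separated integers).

Step 1: p0:(3,3)->(4,3) | p1:(4,4)->(4,3) | p2:(1,1)->(0,1) | p3:(3,1)->(4,1)
Step 2: p0:(4,3)->(4,2)->EXIT | p1:(4,3)->(4,2)->EXIT | p2:(0,1)->(0,2)->EXIT | p3:(4,1)->(4,2)->EXIT
Exit steps: [2, 2, 2, 2]
First to escape: p0 at step 2

Answer: 0 2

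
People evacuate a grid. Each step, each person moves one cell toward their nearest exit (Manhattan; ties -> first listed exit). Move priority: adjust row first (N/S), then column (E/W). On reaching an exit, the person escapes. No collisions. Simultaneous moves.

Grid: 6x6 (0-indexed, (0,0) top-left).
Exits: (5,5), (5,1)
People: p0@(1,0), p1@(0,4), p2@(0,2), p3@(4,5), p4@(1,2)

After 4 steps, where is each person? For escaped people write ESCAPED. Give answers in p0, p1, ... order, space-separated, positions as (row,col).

Step 1: p0:(1,0)->(2,0) | p1:(0,4)->(1,4) | p2:(0,2)->(1,2) | p3:(4,5)->(5,5)->EXIT | p4:(1,2)->(2,2)
Step 2: p0:(2,0)->(3,0) | p1:(1,4)->(2,4) | p2:(1,2)->(2,2) | p3:escaped | p4:(2,2)->(3,2)
Step 3: p0:(3,0)->(4,0) | p1:(2,4)->(3,4) | p2:(2,2)->(3,2) | p3:escaped | p4:(3,2)->(4,2)
Step 4: p0:(4,0)->(5,0) | p1:(3,4)->(4,4) | p2:(3,2)->(4,2) | p3:escaped | p4:(4,2)->(5,2)

(5,0) (4,4) (4,2) ESCAPED (5,2)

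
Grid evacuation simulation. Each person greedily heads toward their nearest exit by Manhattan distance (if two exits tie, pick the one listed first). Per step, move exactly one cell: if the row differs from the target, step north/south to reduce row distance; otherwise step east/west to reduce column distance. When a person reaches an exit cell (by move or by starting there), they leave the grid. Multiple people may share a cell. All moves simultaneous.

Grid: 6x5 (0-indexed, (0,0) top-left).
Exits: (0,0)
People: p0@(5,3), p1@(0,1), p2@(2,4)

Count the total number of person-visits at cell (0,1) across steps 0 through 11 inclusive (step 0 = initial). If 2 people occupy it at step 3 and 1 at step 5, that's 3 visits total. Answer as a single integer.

Step 0: p0@(5,3) p1@(0,1) p2@(2,4) -> at (0,1): 1 [p1], cum=1
Step 1: p0@(4,3) p1@ESC p2@(1,4) -> at (0,1): 0 [-], cum=1
Step 2: p0@(3,3) p1@ESC p2@(0,4) -> at (0,1): 0 [-], cum=1
Step 3: p0@(2,3) p1@ESC p2@(0,3) -> at (0,1): 0 [-], cum=1
Step 4: p0@(1,3) p1@ESC p2@(0,2) -> at (0,1): 0 [-], cum=1
Step 5: p0@(0,3) p1@ESC p2@(0,1) -> at (0,1): 1 [p2], cum=2
Step 6: p0@(0,2) p1@ESC p2@ESC -> at (0,1): 0 [-], cum=2
Step 7: p0@(0,1) p1@ESC p2@ESC -> at (0,1): 1 [p0], cum=3
Step 8: p0@ESC p1@ESC p2@ESC -> at (0,1): 0 [-], cum=3
Total visits = 3

Answer: 3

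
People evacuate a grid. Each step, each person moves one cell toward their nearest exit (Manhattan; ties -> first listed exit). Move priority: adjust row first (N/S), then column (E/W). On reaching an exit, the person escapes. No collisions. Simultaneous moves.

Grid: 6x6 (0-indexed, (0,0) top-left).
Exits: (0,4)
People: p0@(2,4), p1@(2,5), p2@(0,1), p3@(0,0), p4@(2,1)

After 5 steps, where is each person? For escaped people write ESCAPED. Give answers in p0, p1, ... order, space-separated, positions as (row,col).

Step 1: p0:(2,4)->(1,4) | p1:(2,5)->(1,5) | p2:(0,1)->(0,2) | p3:(0,0)->(0,1) | p4:(2,1)->(1,1)
Step 2: p0:(1,4)->(0,4)->EXIT | p1:(1,5)->(0,5) | p2:(0,2)->(0,3) | p3:(0,1)->(0,2) | p4:(1,1)->(0,1)
Step 3: p0:escaped | p1:(0,5)->(0,4)->EXIT | p2:(0,3)->(0,4)->EXIT | p3:(0,2)->(0,3) | p4:(0,1)->(0,2)
Step 4: p0:escaped | p1:escaped | p2:escaped | p3:(0,3)->(0,4)->EXIT | p4:(0,2)->(0,3)
Step 5: p0:escaped | p1:escaped | p2:escaped | p3:escaped | p4:(0,3)->(0,4)->EXIT

ESCAPED ESCAPED ESCAPED ESCAPED ESCAPED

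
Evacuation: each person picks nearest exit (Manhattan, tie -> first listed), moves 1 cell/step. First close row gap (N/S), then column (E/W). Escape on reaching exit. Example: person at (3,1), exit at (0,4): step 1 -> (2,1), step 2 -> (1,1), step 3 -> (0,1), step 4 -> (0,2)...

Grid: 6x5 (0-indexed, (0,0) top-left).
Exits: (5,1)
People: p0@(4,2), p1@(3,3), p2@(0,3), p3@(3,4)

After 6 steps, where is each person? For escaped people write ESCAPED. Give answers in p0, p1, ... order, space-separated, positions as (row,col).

Step 1: p0:(4,2)->(5,2) | p1:(3,3)->(4,3) | p2:(0,3)->(1,3) | p3:(3,4)->(4,4)
Step 2: p0:(5,2)->(5,1)->EXIT | p1:(4,3)->(5,3) | p2:(1,3)->(2,3) | p3:(4,4)->(5,4)
Step 3: p0:escaped | p1:(5,3)->(5,2) | p2:(2,3)->(3,3) | p3:(5,4)->(5,3)
Step 4: p0:escaped | p1:(5,2)->(5,1)->EXIT | p2:(3,3)->(4,3) | p3:(5,3)->(5,2)
Step 5: p0:escaped | p1:escaped | p2:(4,3)->(5,3) | p3:(5,2)->(5,1)->EXIT
Step 6: p0:escaped | p1:escaped | p2:(5,3)->(5,2) | p3:escaped

ESCAPED ESCAPED (5,2) ESCAPED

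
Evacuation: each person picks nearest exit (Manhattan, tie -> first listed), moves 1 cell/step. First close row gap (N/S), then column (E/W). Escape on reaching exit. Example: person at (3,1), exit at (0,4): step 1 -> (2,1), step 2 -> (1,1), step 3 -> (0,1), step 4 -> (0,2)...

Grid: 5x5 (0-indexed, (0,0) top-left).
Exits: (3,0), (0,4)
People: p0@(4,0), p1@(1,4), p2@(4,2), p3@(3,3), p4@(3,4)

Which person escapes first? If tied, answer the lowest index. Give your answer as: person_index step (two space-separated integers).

Step 1: p0:(4,0)->(3,0)->EXIT | p1:(1,4)->(0,4)->EXIT | p2:(4,2)->(3,2) | p3:(3,3)->(3,2) | p4:(3,4)->(2,4)
Step 2: p0:escaped | p1:escaped | p2:(3,2)->(3,1) | p3:(3,2)->(3,1) | p4:(2,4)->(1,4)
Step 3: p0:escaped | p1:escaped | p2:(3,1)->(3,0)->EXIT | p3:(3,1)->(3,0)->EXIT | p4:(1,4)->(0,4)->EXIT
Exit steps: [1, 1, 3, 3, 3]
First to escape: p0 at step 1

Answer: 0 1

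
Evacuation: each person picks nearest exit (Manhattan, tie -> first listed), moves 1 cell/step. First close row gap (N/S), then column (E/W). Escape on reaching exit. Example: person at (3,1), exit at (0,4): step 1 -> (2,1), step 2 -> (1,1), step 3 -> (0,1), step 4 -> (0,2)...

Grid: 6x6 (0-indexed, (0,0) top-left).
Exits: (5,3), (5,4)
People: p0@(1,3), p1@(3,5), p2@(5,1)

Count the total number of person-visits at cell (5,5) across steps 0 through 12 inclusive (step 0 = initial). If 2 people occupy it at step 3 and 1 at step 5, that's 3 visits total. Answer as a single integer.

Step 0: p0@(1,3) p1@(3,5) p2@(5,1) -> at (5,5): 0 [-], cum=0
Step 1: p0@(2,3) p1@(4,5) p2@(5,2) -> at (5,5): 0 [-], cum=0
Step 2: p0@(3,3) p1@(5,5) p2@ESC -> at (5,5): 1 [p1], cum=1
Step 3: p0@(4,3) p1@ESC p2@ESC -> at (5,5): 0 [-], cum=1
Step 4: p0@ESC p1@ESC p2@ESC -> at (5,5): 0 [-], cum=1
Total visits = 1

Answer: 1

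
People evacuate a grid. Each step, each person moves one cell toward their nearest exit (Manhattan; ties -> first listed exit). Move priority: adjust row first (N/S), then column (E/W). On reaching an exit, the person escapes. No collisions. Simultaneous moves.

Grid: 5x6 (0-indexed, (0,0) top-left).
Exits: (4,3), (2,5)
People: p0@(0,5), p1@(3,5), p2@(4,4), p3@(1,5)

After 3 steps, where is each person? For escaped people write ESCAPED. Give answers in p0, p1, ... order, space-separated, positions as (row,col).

Step 1: p0:(0,5)->(1,5) | p1:(3,5)->(2,5)->EXIT | p2:(4,4)->(4,3)->EXIT | p3:(1,5)->(2,5)->EXIT
Step 2: p0:(1,5)->(2,5)->EXIT | p1:escaped | p2:escaped | p3:escaped

ESCAPED ESCAPED ESCAPED ESCAPED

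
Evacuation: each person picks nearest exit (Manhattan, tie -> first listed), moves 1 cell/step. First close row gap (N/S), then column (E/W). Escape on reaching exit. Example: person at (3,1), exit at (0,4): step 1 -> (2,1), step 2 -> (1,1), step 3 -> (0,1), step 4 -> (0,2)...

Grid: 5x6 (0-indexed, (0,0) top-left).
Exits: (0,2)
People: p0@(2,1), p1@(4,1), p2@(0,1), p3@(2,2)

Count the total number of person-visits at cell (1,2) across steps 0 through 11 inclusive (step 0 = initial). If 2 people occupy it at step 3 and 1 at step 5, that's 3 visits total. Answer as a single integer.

Step 0: p0@(2,1) p1@(4,1) p2@(0,1) p3@(2,2) -> at (1,2): 0 [-], cum=0
Step 1: p0@(1,1) p1@(3,1) p2@ESC p3@(1,2) -> at (1,2): 1 [p3], cum=1
Step 2: p0@(0,1) p1@(2,1) p2@ESC p3@ESC -> at (1,2): 0 [-], cum=1
Step 3: p0@ESC p1@(1,1) p2@ESC p3@ESC -> at (1,2): 0 [-], cum=1
Step 4: p0@ESC p1@(0,1) p2@ESC p3@ESC -> at (1,2): 0 [-], cum=1
Step 5: p0@ESC p1@ESC p2@ESC p3@ESC -> at (1,2): 0 [-], cum=1
Total visits = 1

Answer: 1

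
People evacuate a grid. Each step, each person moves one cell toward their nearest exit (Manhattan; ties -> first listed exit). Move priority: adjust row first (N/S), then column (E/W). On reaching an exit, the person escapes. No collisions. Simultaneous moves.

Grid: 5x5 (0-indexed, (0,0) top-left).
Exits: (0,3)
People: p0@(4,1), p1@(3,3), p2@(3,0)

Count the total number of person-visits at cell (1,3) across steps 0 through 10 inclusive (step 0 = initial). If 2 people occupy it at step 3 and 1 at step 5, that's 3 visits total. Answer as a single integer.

Answer: 1

Derivation:
Step 0: p0@(4,1) p1@(3,3) p2@(3,0) -> at (1,3): 0 [-], cum=0
Step 1: p0@(3,1) p1@(2,3) p2@(2,0) -> at (1,3): 0 [-], cum=0
Step 2: p0@(2,1) p1@(1,3) p2@(1,0) -> at (1,3): 1 [p1], cum=1
Step 3: p0@(1,1) p1@ESC p2@(0,0) -> at (1,3): 0 [-], cum=1
Step 4: p0@(0,1) p1@ESC p2@(0,1) -> at (1,3): 0 [-], cum=1
Step 5: p0@(0,2) p1@ESC p2@(0,2) -> at (1,3): 0 [-], cum=1
Step 6: p0@ESC p1@ESC p2@ESC -> at (1,3): 0 [-], cum=1
Total visits = 1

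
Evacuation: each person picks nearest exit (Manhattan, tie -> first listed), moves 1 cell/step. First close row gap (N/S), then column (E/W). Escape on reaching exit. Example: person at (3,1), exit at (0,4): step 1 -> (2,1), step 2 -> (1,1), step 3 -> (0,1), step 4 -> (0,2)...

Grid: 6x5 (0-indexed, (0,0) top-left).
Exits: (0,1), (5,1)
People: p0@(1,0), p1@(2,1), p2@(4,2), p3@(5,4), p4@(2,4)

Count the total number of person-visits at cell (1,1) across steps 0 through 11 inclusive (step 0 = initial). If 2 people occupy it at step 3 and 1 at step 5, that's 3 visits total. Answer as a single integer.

Answer: 1

Derivation:
Step 0: p0@(1,0) p1@(2,1) p2@(4,2) p3@(5,4) p4@(2,4) -> at (1,1): 0 [-], cum=0
Step 1: p0@(0,0) p1@(1,1) p2@(5,2) p3@(5,3) p4@(1,4) -> at (1,1): 1 [p1], cum=1
Step 2: p0@ESC p1@ESC p2@ESC p3@(5,2) p4@(0,4) -> at (1,1): 0 [-], cum=1
Step 3: p0@ESC p1@ESC p2@ESC p3@ESC p4@(0,3) -> at (1,1): 0 [-], cum=1
Step 4: p0@ESC p1@ESC p2@ESC p3@ESC p4@(0,2) -> at (1,1): 0 [-], cum=1
Step 5: p0@ESC p1@ESC p2@ESC p3@ESC p4@ESC -> at (1,1): 0 [-], cum=1
Total visits = 1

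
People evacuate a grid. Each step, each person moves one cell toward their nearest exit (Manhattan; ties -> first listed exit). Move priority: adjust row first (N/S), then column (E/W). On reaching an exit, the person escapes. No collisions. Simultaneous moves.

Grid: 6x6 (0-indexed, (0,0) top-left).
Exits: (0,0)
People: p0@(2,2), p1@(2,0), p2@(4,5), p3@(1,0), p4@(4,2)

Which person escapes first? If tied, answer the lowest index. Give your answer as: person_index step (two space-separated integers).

Answer: 3 1

Derivation:
Step 1: p0:(2,2)->(1,2) | p1:(2,0)->(1,0) | p2:(4,5)->(3,5) | p3:(1,0)->(0,0)->EXIT | p4:(4,2)->(3,2)
Step 2: p0:(1,2)->(0,2) | p1:(1,0)->(0,0)->EXIT | p2:(3,5)->(2,5) | p3:escaped | p4:(3,2)->(2,2)
Step 3: p0:(0,2)->(0,1) | p1:escaped | p2:(2,5)->(1,5) | p3:escaped | p4:(2,2)->(1,2)
Step 4: p0:(0,1)->(0,0)->EXIT | p1:escaped | p2:(1,5)->(0,5) | p3:escaped | p4:(1,2)->(0,2)
Step 5: p0:escaped | p1:escaped | p2:(0,5)->(0,4) | p3:escaped | p4:(0,2)->(0,1)
Step 6: p0:escaped | p1:escaped | p2:(0,4)->(0,3) | p3:escaped | p4:(0,1)->(0,0)->EXIT
Step 7: p0:escaped | p1:escaped | p2:(0,3)->(0,2) | p3:escaped | p4:escaped
Step 8: p0:escaped | p1:escaped | p2:(0,2)->(0,1) | p3:escaped | p4:escaped
Step 9: p0:escaped | p1:escaped | p2:(0,1)->(0,0)->EXIT | p3:escaped | p4:escaped
Exit steps: [4, 2, 9, 1, 6]
First to escape: p3 at step 1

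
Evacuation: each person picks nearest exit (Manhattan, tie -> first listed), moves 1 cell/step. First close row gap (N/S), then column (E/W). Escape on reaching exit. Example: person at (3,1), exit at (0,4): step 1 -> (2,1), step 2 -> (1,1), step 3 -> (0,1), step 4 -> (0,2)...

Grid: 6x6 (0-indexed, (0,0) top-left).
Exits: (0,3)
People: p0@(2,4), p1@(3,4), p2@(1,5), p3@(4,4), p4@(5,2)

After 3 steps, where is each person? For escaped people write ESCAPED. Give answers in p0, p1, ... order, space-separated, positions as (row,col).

Step 1: p0:(2,4)->(1,4) | p1:(3,4)->(2,4) | p2:(1,5)->(0,5) | p3:(4,4)->(3,4) | p4:(5,2)->(4,2)
Step 2: p0:(1,4)->(0,4) | p1:(2,4)->(1,4) | p2:(0,5)->(0,4) | p3:(3,4)->(2,4) | p4:(4,2)->(3,2)
Step 3: p0:(0,4)->(0,3)->EXIT | p1:(1,4)->(0,4) | p2:(0,4)->(0,3)->EXIT | p3:(2,4)->(1,4) | p4:(3,2)->(2,2)

ESCAPED (0,4) ESCAPED (1,4) (2,2)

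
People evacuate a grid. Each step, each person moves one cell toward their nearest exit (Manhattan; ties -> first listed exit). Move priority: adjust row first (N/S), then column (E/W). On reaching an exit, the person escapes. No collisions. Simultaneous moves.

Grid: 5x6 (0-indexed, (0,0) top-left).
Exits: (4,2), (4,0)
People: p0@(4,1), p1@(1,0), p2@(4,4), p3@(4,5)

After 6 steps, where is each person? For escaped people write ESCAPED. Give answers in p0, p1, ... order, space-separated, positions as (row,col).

Step 1: p0:(4,1)->(4,2)->EXIT | p1:(1,0)->(2,0) | p2:(4,4)->(4,3) | p3:(4,5)->(4,4)
Step 2: p0:escaped | p1:(2,0)->(3,0) | p2:(4,3)->(4,2)->EXIT | p3:(4,4)->(4,3)
Step 3: p0:escaped | p1:(3,0)->(4,0)->EXIT | p2:escaped | p3:(4,3)->(4,2)->EXIT

ESCAPED ESCAPED ESCAPED ESCAPED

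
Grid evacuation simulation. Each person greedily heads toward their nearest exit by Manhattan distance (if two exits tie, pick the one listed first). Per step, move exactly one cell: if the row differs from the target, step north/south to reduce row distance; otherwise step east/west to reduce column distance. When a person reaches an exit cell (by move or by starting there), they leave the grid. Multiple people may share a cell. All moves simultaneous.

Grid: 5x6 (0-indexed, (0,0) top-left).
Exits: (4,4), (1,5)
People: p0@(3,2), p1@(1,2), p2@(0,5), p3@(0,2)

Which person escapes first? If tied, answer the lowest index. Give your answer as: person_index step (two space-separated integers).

Step 1: p0:(3,2)->(4,2) | p1:(1,2)->(1,3) | p2:(0,5)->(1,5)->EXIT | p3:(0,2)->(1,2)
Step 2: p0:(4,2)->(4,3) | p1:(1,3)->(1,4) | p2:escaped | p3:(1,2)->(1,3)
Step 3: p0:(4,3)->(4,4)->EXIT | p1:(1,4)->(1,5)->EXIT | p2:escaped | p3:(1,3)->(1,4)
Step 4: p0:escaped | p1:escaped | p2:escaped | p3:(1,4)->(1,5)->EXIT
Exit steps: [3, 3, 1, 4]
First to escape: p2 at step 1

Answer: 2 1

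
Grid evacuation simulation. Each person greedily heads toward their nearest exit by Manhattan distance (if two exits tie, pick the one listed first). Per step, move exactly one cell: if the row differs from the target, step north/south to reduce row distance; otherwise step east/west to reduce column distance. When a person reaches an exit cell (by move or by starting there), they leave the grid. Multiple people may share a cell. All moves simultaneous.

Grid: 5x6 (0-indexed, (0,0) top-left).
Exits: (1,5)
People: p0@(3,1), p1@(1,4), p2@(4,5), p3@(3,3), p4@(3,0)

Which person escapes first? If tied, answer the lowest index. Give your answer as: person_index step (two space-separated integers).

Answer: 1 1

Derivation:
Step 1: p0:(3,1)->(2,1) | p1:(1,4)->(1,5)->EXIT | p2:(4,5)->(3,5) | p3:(3,3)->(2,3) | p4:(3,0)->(2,0)
Step 2: p0:(2,1)->(1,1) | p1:escaped | p2:(3,5)->(2,5) | p3:(2,3)->(1,3) | p4:(2,0)->(1,0)
Step 3: p0:(1,1)->(1,2) | p1:escaped | p2:(2,5)->(1,5)->EXIT | p3:(1,3)->(1,4) | p4:(1,0)->(1,1)
Step 4: p0:(1,2)->(1,3) | p1:escaped | p2:escaped | p3:(1,4)->(1,5)->EXIT | p4:(1,1)->(1,2)
Step 5: p0:(1,3)->(1,4) | p1:escaped | p2:escaped | p3:escaped | p4:(1,2)->(1,3)
Step 6: p0:(1,4)->(1,5)->EXIT | p1:escaped | p2:escaped | p3:escaped | p4:(1,3)->(1,4)
Step 7: p0:escaped | p1:escaped | p2:escaped | p3:escaped | p4:(1,4)->(1,5)->EXIT
Exit steps: [6, 1, 3, 4, 7]
First to escape: p1 at step 1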